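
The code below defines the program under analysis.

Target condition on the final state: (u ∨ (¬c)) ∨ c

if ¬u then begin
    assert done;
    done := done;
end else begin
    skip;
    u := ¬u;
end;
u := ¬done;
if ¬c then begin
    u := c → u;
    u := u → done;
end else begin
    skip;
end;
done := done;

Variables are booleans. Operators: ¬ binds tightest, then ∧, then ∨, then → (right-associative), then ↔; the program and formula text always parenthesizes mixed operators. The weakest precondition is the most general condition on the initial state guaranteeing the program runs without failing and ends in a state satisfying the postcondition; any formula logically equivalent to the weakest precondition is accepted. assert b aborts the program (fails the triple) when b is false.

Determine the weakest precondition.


Working backward. After the program, the postcondition (u ∨ (¬c)) ∨ c must hold; in canonical form it is true.
Before done := done: true
Then branch requires true; else branch requires true.
Before the if: true
Before u := ¬done: true
Then branch requires done; else branch requires true.
Before the if: (¬u) → done
Answer: WP = (¬u) → done


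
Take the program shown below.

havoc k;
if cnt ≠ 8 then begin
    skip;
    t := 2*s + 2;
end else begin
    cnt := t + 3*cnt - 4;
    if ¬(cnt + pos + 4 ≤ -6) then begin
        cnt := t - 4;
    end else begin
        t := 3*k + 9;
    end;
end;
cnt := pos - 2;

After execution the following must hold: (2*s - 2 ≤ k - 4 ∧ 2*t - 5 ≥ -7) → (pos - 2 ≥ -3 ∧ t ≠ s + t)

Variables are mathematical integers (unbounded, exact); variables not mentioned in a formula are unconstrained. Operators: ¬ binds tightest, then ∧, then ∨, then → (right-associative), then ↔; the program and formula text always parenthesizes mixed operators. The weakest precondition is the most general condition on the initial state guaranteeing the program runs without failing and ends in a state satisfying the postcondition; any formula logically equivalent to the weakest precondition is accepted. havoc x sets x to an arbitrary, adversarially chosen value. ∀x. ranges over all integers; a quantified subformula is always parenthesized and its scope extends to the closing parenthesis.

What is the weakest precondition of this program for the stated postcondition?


Working backward. After the program, the postcondition (2*s - 2 ≤ k - 4 ∧ 2*t - 5 ≥ -7) → (pos - 2 ≥ -3 ∧ t ≠ s + t) must hold; in canonical form it is (2*s ≤ k - 2 ∧ 2*t ≥ -2) → (pos ≥ -1 ∧ s ≠ 0).
Before cnt := pos - 2: (2*s ≤ k - 2 ∧ 2*t ≥ -2) → (pos ≥ -1 ∧ s ≠ 0)
Then branch requires (2*s ≤ k - 2 ∧ 4*s ≥ -6) → (pos ≥ -1 ∧ s ≠ 0); else branch requires ((¬(3*cnt + pos + t ≤ -6)) → ((2*s ≤ k - 2 ∧ 2*t ≥ -2) → (pos ≥ -1 ∧ s ≠ 0))) ∧ (3*cnt + pos + t ≤ -6 → ((2*s ≤ k - 2 ∧ 6*k ≥ -20) → (pos ≥ -1 ∧ s ≠ 0))).
Before the if: (cnt ≠ 8 → ((2*s ≤ k - 2 ∧ 4*s ≥ -6) → (pos ≥ -1 ∧ s ≠ 0))) ∧ ((¬(cnt ≠ 8)) → (((¬(3*cnt + pos + t ≤ -6)) → ((2*s ≤ k - 2 ∧ 2*t ≥ -2) → (pos ≥ -1 ∧ s ≠ 0))) ∧ (3*cnt + pos + t ≤ -6 → ((2*s ≤ k - 2 ∧ 6*k ≥ -20) → (pos ≥ -1 ∧ s ≠ 0)))))
Before havoc k: ∀k_1. ((cnt ≠ 8 → ((2*s ≤ k_1 - 2 ∧ 4*s ≥ -6) → (pos ≥ -1 ∧ s ≠ 0))) ∧ ((¬(cnt ≠ 8)) → (((¬(3*cnt + pos + t ≤ -6)) → ((2*s ≤ k_1 - 2 ∧ 2*t ≥ -2) → (pos ≥ -1 ∧ s ≠ 0))) ∧ (3*cnt + pos + t ≤ -6 → ((2*s ≤ k_1 - 2 ∧ 6*k_1 ≥ -20) → (pos ≥ -1 ∧ s ≠ 0))))))
Answer: WP = ∀k_1. ((cnt ≠ 8 → ((2*s ≤ k_1 - 2 ∧ 4*s ≥ -6) → (pos ≥ -1 ∧ s ≠ 0))) ∧ ((¬(cnt ≠ 8)) → (((¬(3*cnt + pos + t ≤ -6)) → ((2*s ≤ k_1 - 2 ∧ 2*t ≥ -2) → (pos ≥ -1 ∧ s ≠ 0))) ∧ (3*cnt + pos + t ≤ -6 → ((2*s ≤ k_1 - 2 ∧ 6*k_1 ≥ -20) → (pos ≥ -1 ∧ s ≠ 0))))))


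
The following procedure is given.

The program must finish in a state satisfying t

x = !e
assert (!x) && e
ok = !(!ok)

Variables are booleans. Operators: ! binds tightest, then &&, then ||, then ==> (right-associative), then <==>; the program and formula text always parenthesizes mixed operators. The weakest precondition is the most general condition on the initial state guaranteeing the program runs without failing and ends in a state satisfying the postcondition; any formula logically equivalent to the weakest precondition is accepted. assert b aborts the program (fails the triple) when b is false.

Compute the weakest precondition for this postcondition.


Working backward. After the program, t must hold.
Before ok := !(!ok): t
Before assert (!x) && e: (!x) && e && t
Before x := !e: e && t
Answer: WP = e && t


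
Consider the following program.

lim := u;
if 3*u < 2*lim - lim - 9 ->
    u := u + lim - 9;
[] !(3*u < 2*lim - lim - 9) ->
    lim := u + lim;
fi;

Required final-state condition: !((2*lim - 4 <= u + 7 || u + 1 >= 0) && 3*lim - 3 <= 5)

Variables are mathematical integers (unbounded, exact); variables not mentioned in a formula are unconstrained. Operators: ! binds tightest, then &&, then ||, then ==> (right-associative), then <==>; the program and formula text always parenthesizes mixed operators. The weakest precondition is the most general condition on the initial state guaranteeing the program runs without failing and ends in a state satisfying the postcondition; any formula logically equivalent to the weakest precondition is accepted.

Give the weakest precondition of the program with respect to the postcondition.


Working backward. After the program, the postcondition !((2*lim - 4 <= u + 7 || u + 1 >= 0) && 3*lim - 3 <= 5) must hold; in canonical form it is !((2*lim <= u + 11 || u >= -1) && 3*lim <= 8).
Then branch requires !((lim <= u + 2 || lim + u >= 8) && 3*lim <= 8); else branch requires !((2*lim + u <= 11 || u >= -1) && 3*lim + 3*u <= 8).
Before the if: (3*u < lim - 9 ==> (!((lim <= u + 2 || lim + u >= 8) && 3*lim <= 8))) && ((!(3*u < lim - 9)) ==> (!((2*lim + u <= 11 || u >= -1) && 3*lim + 3*u <= 8)))
Before lim := u: (2*u < -9 ==> (!(3*u <= 8))) && ((!(2*u < -9)) ==> (!((3*u <= 11 || u >= -1) && 6*u <= 8)))
Answer: WP = (2*u < -9 ==> (!(3*u <= 8))) && ((!(2*u < -9)) ==> (!((3*u <= 11 || u >= -1) && 6*u <= 8)))


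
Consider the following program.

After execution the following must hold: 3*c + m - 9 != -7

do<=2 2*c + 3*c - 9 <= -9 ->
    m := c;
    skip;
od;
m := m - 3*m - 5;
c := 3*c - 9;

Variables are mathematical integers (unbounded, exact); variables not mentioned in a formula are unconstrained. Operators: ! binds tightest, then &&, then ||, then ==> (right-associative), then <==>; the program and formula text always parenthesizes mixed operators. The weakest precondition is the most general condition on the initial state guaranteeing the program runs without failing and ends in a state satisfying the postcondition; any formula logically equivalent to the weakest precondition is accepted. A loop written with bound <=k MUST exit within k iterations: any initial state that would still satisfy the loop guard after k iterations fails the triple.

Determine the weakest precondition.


Working backward. After the program, the postcondition 3*c + m - 9 != -7 must hold; in canonical form it is 3*c + m != 2.
Before c := 3*c - 9: 9*c + m != 29
Before m := m - 3*m - 5: 9*c != 2*m + 34
Before the loop (bound <=2), unroll the exhaustion recursion (WP_0 = exit-now case; WP_j = one more guarded iteration, up to j = 2):
  WP_0: (!(5*c <= 0)) && 9*c != 2*m + 34
  WP_1: (5*c <= 0 ==> ((!(5*c <= 0)) && 7*c != 34)) && ((!(5*c <= 0)) ==> 9*c != 2*m + 34)
  WP_2: (5*c <= 0 ==> ((5*c <= 0 ==> ((!(5*c <= 0)) && 7*c != 34)) && ((!(5*c <= 0)) ==> 7*c != 34))) && ((!(5*c <= 0)) ==> 9*c != 2*m + 34)
So before the loop: (5*c <= 0 ==> ((5*c <= 0 ==> ((!(5*c <= 0)) && 7*c != 34)) && ((!(5*c <= 0)) ==> 7*c != 34))) && ((!(5*c <= 0)) ==> 9*c != 2*m + 34)
Answer: WP = (5*c <= 0 ==> ((5*c <= 0 ==> ((!(5*c <= 0)) && 7*c != 34)) && ((!(5*c <= 0)) ==> 7*c != 34))) && ((!(5*c <= 0)) ==> 9*c != 2*m + 34)


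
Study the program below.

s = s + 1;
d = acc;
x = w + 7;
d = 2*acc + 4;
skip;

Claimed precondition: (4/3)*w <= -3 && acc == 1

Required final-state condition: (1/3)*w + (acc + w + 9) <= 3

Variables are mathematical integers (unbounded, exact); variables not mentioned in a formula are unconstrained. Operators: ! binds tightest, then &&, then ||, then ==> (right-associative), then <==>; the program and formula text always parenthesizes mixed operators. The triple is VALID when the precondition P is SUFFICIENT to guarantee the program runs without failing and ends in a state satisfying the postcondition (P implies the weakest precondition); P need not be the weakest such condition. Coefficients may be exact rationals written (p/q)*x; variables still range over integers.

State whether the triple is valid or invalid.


Working backward. After the program, the postcondition (1/3)*w + (acc + w + 9) <= 3 must hold; in canonical form it is acc + (4/3)*w <= -6.
Before skip: acc + (4/3)*w <= -6
Before d := 2*acc + 4: acc + (4/3)*w <= -6
Before x := w + 7: acc + (4/3)*w <= -6
Before d := acc: acc + (4/3)*w <= -6
Before s := s + 1: acc + (4/3)*w <= -6
The weakest precondition is acc + (4/3)*w <= -6.
Check whether (4/3)*w <= -3 && acc == 1 implies it.
Countermodel: at the initial state acc = 1, w = -5, the precondition holds but the weakest precondition fails.
Answer: invalid


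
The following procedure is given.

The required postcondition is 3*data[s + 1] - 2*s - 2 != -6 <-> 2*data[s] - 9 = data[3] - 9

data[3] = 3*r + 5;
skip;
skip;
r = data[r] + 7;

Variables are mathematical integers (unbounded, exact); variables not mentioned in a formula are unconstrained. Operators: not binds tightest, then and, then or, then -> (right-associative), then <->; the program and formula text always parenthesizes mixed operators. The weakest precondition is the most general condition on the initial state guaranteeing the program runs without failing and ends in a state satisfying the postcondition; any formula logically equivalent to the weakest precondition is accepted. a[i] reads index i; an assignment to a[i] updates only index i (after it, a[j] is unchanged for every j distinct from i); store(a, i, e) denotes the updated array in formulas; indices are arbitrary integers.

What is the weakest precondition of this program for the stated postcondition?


Working backward. After the program, the postcondition 3*data[s + 1] - 2*s - 2 != -6 <-> 2*data[s] - 9 = data[3] - 9 must hold; in canonical form it is 3*data[s + 1] != 2*s - 4 <-> 2*data[s] = data[3].
Before r := data[r] + 7: 3*data[s + 1] != 2*s - 4 <-> 2*data[s] = data[3]
Before skip: 3*data[s + 1] != 2*s - 4 <-> 2*data[s] = data[3]
Before skip: 3*data[s + 1] != 2*s - 4 <-> 2*data[s] = data[3]
Before data[3] := 3*r + 5: 3*store(data, 3, 3*r + 5)[s + 1] != 2*s - 4 <-> 2*store(data, 3, 3*r + 5)[s] = 3*r + 5
Answer: WP = 3*store(data, 3, 3*r + 5)[s + 1] != 2*s - 4 <-> 2*store(data, 3, 3*r + 5)[s] = 3*r + 5


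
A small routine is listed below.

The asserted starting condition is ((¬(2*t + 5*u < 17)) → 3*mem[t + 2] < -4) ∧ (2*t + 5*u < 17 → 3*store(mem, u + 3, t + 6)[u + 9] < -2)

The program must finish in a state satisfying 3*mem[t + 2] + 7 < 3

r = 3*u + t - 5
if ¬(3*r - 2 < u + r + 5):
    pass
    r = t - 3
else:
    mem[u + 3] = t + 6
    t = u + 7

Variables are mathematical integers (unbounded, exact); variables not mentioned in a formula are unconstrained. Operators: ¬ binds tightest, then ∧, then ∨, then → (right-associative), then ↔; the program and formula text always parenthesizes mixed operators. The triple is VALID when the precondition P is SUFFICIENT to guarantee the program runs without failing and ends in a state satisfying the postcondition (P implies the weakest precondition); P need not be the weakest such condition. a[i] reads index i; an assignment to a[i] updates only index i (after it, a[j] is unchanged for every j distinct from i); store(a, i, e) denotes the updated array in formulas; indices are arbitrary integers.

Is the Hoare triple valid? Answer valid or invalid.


Working backward. After the program, the postcondition 3*mem[t + 2] + 7 < 3 must hold; in canonical form it is 3*mem[t + 2] < -4.
Then branch requires 3*mem[t + 2] < -4; else branch requires 3*store(mem, u + 3, t + 6)[u + 9] < -4.
Before the if: ((¬(2*r < u + 7)) → 3*mem[t + 2] < -4) ∧ (2*r < u + 7 → 3*store(mem, u + 3, t + 6)[u + 9] < -4)
Before r := 3*u + t - 5: ((¬(2*t + 5*u < 17)) → 3*mem[t + 2] < -4) ∧ (2*t + 5*u < 17 → 3*store(mem, u + 3, t + 6)[u + 9] < -4)
The weakest precondition is ((¬(2*t + 5*u < 17)) → 3*mem[t + 2] < -4) ∧ (2*t + 5*u < 17 → 3*store(mem, u + 3, t + 6)[u + 9] < -4).
Check whether ((¬(2*t + 5*u < 17)) → 3*mem[t + 2] < -4) ∧ (2*t + 5*u < 17 → 3*store(mem, u + 3, t + 6)[u + 9] < -2) implies it.
Countermodel: at the initial state mem = {[2] = 2, [3] = 2, [9] = -1, elsewhere 2}, t = 0, u = 0, the precondition holds but the weakest precondition fails.
Answer: invalid


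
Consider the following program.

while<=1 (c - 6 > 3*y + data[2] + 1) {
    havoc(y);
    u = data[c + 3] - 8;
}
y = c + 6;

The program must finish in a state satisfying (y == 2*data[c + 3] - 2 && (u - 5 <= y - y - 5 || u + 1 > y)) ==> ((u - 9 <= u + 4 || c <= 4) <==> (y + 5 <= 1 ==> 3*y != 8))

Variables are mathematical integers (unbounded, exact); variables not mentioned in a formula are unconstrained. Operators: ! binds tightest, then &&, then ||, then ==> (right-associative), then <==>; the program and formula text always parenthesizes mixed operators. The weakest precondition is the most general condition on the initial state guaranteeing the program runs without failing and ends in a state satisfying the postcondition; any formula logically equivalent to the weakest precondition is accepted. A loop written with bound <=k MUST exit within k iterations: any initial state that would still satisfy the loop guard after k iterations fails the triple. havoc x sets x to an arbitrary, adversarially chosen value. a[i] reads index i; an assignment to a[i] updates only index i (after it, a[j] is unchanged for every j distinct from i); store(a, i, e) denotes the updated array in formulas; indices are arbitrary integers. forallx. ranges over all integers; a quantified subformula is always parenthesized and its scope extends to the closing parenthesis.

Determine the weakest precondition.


Working backward. After the program, the postcondition (y == 2*data[c + 3] - 2 && (u - 5 <= y - y - 5 || u + 1 > y)) ==> ((u - 9 <= u + 4 || c <= 4) <==> (y + 5 <= 1 ==> 3*y != 8)) must hold; in canonical form it is (y == 2*data[c + 3] - 2 && (u <= 0 || u > y - 1)) ==> (y <= -4 ==> 3*y != 8).
Before y := c + 6: (c == 2*data[c + 3] - 8 && (u <= 0 || u > c + 5)) ==> (c <= -10 ==> 3*c != -10)
Before the loop (bound <=1), unroll the exhaustion recursion (WP_0 = exit-now case; WP_j = one more guarded iteration, up to j = 1):
  WP_0: (!(c > data[2] + 3*y + 7)) && ((c == 2*data[c + 3] - 8 && (u <= 0 || u > c + 5)) ==> (c <= -10 ==> 3*c != -10))
  WP_1: (c > data[2] + 3*y + 7 ==> (forall y_1. ((!(c > data[2] + 3*y_1 + 7)) && ((c == 2*data[c + 3] - 8 && (data[c + 3] <= 8 || data[c + 3] > c + 13)) ==> (c <= -10 ==> 3*c != -10))))) && ((!(c > data[2] + 3*y + 7)) ==> ((c == 2*data[c + 3] - 8 && (u <= 0 || u > c + 5)) ==> (c <= -10 ==> 3*c != -10)))
So before the loop: (c > data[2] + 3*y + 7 ==> (forall y_1. ((!(c > data[2] + 3*y_1 + 7)) && ((c == 2*data[c + 3] - 8 && (data[c + 3] <= 8 || data[c + 3] > c + 13)) ==> (c <= -10 ==> 3*c != -10))))) && ((!(c > data[2] + 3*y + 7)) ==> ((c == 2*data[c + 3] - 8 && (u <= 0 || u > c + 5)) ==> (c <= -10 ==> 3*c != -10)))
Answer: WP = (c > data[2] + 3*y + 7 ==> (forall y_1. ((!(c > data[2] + 3*y_1 + 7)) && ((c == 2*data[c + 3] - 8 && (data[c + 3] <= 8 || data[c + 3] > c + 13)) ==> (c <= -10 ==> 3*c != -10))))) && ((!(c > data[2] + 3*y + 7)) ==> ((c == 2*data[c + 3] - 8 && (u <= 0 || u > c + 5)) ==> (c <= -10 ==> 3*c != -10)))


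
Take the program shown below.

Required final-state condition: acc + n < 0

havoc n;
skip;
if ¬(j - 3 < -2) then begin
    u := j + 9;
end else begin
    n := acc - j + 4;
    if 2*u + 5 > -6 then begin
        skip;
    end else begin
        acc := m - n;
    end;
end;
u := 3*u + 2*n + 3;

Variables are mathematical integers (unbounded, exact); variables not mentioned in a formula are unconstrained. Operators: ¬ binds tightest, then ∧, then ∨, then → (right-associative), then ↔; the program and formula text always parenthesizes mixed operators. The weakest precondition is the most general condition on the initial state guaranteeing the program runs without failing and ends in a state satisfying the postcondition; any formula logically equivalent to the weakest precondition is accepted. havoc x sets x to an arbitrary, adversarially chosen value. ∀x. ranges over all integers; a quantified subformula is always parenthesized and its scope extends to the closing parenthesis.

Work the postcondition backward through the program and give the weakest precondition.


Working backward. After the program, acc + n < 0 must hold.
Before u := 3*u + 2*n + 3: acc + n < 0
Then branch requires acc + n < 0; else branch requires (2*u > -11 → 2*acc < j - 4) ∧ ((¬(2*u > -11)) → m < 0).
Before the if: ((¬(j < 1)) → acc + n < 0) ∧ (j < 1 → ((2*u > -11 → 2*acc < j - 4) ∧ ((¬(2*u > -11)) → m < 0)))
Before skip: ((¬(j < 1)) → acc + n < 0) ∧ (j < 1 → ((2*u > -11 → 2*acc < j - 4) ∧ ((¬(2*u > -11)) → m < 0)))
Before havoc n: ∀n_1. (((¬(j < 1)) → acc + n_1 < 0) ∧ (j < 1 → ((2*u > -11 → 2*acc < j - 4) ∧ ((¬(2*u > -11)) → m < 0))))
Answer: WP = ∀n_1. (((¬(j < 1)) → acc + n_1 < 0) ∧ (j < 1 → ((2*u > -11 → 2*acc < j - 4) ∧ ((¬(2*u > -11)) → m < 0))))


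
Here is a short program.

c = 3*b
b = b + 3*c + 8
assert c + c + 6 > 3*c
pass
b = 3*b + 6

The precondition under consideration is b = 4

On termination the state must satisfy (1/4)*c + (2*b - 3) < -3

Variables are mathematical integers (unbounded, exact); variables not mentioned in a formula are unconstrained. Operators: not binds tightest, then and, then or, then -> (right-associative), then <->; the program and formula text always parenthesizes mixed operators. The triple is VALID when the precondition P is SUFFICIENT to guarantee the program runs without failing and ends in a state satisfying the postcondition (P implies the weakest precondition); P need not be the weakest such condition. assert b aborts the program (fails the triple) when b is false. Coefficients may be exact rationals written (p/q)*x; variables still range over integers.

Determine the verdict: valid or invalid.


Working backward. After the program, the postcondition (1/4)*c + (2*b - 3) < -3 must hold; in canonical form it is 2*b + (1/4)*c < 0.
Before b := 3*b + 6: 6*b + (1/4)*c < -12
Before skip: 6*b + (1/4)*c < -12
Before assert c + c + 6 > 3*c: c < 6 and 6*b + (1/4)*c < -12
Before b := b + 3*c + 8: c < 6 and 6*b + (73/4)*c < -60
Before c := 3*b: 3*b < 6 and (243/4)*b < -60
The weakest precondition is 3*b < 6 and (243/4)*b < -60.
Check whether b = 4 implies it.
Countermodel: at the initial state b = 4, the precondition holds but the weakest precondition fails.
Answer: invalid


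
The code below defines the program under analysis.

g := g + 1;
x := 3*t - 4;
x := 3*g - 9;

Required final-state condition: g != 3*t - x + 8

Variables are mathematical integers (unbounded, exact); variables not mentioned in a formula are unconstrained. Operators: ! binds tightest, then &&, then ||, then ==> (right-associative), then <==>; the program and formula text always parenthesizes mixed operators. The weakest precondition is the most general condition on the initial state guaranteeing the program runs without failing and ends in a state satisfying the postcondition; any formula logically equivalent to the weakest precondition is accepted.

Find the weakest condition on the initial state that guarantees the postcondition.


Working backward. After the program, the postcondition g != 3*t - x + 8 must hold; in canonical form it is g + x != 3*t + 8.
Before x := 3*g - 9: 4*g != 3*t + 17
Before x := 3*t - 4: 4*g != 3*t + 17
Before g := g + 1: 4*g != 3*t + 13
Answer: WP = 4*g != 3*t + 13


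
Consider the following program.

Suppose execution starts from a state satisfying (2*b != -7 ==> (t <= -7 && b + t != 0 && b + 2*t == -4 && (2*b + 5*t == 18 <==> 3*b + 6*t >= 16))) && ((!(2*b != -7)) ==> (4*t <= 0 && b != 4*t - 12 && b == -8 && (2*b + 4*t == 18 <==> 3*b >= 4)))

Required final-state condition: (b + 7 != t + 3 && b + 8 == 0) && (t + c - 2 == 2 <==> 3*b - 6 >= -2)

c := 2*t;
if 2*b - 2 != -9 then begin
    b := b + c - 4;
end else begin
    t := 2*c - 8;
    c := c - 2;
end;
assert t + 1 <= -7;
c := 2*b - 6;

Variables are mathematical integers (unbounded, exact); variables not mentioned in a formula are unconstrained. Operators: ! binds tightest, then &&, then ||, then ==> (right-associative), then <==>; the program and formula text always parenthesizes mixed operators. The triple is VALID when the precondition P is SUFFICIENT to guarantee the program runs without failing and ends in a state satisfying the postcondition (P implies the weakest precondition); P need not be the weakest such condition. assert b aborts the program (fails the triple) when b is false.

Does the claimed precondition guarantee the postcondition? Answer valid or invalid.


Working backward. After the program, the postcondition (b + 7 != t + 3 && b + 8 == 0) && (t + c - 2 == 2 <==> 3*b - 6 >= -2) must hold; in canonical form it is b != t - 4 && b == -8 && (c + t == 4 <==> 3*b >= 4).
Before c := 2*b - 6: b != t - 4 && b == -8 && (2*b + t == 10 <==> 3*b >= 4)
Before assert t + 1 <= -7: t <= -8 && b != t - 4 && b == -8 && (2*b + t == 10 <==> 3*b >= 4)
Then branch requires t <= -8 && b + c != t && b + c == -4 && (2*b + 2*c + t == 18 <==> 3*b + 3*c >= 16); else branch requires 2*c <= 0 && b != 2*c - 12 && b == -8 && (2*b + 2*c == 18 <==> 3*b >= 4).
Before the if: (2*b != -7 ==> (t <= -8 && b + c != t && b + c == -4 && (2*b + 2*c + t == 18 <==> 3*b + 3*c >= 16))) && ((!(2*b != -7)) ==> (2*c <= 0 && b != 2*c - 12 && b == -8 && (2*b + 2*c == 18 <==> 3*b >= 4)))
Before c := 2*t: (2*b != -7 ==> (t <= -8 && b + t != 0 && b + 2*t == -4 && (2*b + 5*t == 18 <==> 3*b + 6*t >= 16))) && ((!(2*b != -7)) ==> (4*t <= 0 && b != 4*t - 12 && b == -8 && (2*b + 4*t == 18 <==> 3*b >= 4)))
The weakest precondition is (2*b != -7 ==> (t <= -8 && b + t != 0 && b + 2*t == -4 && (2*b + 5*t == 18 <==> 3*b + 6*t >= 16))) && ((!(2*b != -7)) ==> (4*t <= 0 && b != 4*t - 12 && b == -8 && (2*b + 4*t == 18 <==> 3*b >= 4))).
Check whether (2*b != -7 ==> (t <= -7 && b + t != 0 && b + 2*t == -4 && (2*b + 5*t == 18 <==> 3*b + 6*t >= 16))) && ((!(2*b != -7)) ==> (4*t <= 0 && b != 4*t - 12 && b == -8 && (2*b + 4*t == 18 <==> 3*b >= 4))) implies it.
Countermodel: at the initial state b = 10, t = -7, the precondition holds but the weakest precondition fails.
Answer: invalid


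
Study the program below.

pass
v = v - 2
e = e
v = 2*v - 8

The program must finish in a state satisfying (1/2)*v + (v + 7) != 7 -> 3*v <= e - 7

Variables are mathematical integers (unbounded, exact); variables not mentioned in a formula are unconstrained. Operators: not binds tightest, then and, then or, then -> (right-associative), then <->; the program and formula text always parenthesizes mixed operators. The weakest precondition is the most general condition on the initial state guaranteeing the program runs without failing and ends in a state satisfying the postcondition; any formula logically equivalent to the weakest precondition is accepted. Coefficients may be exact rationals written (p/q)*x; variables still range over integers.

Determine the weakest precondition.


Working backward. After the program, the postcondition (1/2)*v + (v + 7) != 7 -> 3*v <= e - 7 must hold; in canonical form it is (3/2)*v != 0 -> 3*v <= e - 7.
Before v := 2*v - 8: 3*v != 12 -> 6*v <= e + 17
Before e := e: 3*v != 12 -> 6*v <= e + 17
Before v := v - 2: 3*v != 18 -> 6*v <= e + 29
Before skip: 3*v != 18 -> 6*v <= e + 29
Answer: WP = 3*v != 18 -> 6*v <= e + 29


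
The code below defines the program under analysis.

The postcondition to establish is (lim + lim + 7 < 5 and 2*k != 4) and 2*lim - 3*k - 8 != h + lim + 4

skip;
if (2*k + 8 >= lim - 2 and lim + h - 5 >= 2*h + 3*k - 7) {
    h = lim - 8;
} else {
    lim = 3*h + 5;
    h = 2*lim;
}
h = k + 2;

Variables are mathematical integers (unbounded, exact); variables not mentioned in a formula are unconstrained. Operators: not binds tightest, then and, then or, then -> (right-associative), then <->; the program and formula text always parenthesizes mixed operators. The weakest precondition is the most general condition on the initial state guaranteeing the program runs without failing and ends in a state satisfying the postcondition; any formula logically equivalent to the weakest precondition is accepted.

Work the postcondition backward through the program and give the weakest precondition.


Working backward. After the program, the postcondition (lim + lim + 7 < 5 and 2*k != 4) and 2*lim - 3*k - 8 != h + lim + 4 must hold; in canonical form it is 2*lim < -2 and 2*k != 4 and lim != h + 3*k + 12.
Before h := k + 2: 2*lim < -2 and 2*k != 4 and lim != 4*k + 14
Then branch requires 2*lim < -2 and 2*k != 4 and lim != 4*k + 14; else branch requires 6*h < -12 and 2*k != 4 and 3*h != 4*k + 9.
Before the if: ((2*k >= lim - 10 and lim >= h + 3*k - 2) -> (2*lim < -2 and 2*k != 4 and lim != 4*k + 14)) and ((not (2*k >= lim - 10 and lim >= h + 3*k - 2)) -> (6*h < -12 and 2*k != 4 and 3*h != 4*k + 9))
Before skip: ((2*k >= lim - 10 and lim >= h + 3*k - 2) -> (2*lim < -2 and 2*k != 4 and lim != 4*k + 14)) and ((not (2*k >= lim - 10 and lim >= h + 3*k - 2)) -> (6*h < -12 and 2*k != 4 and 3*h != 4*k + 9))
Answer: WP = ((2*k >= lim - 10 and lim >= h + 3*k - 2) -> (2*lim < -2 and 2*k != 4 and lim != 4*k + 14)) and ((not (2*k >= lim - 10 and lim >= h + 3*k - 2)) -> (6*h < -12 and 2*k != 4 and 3*h != 4*k + 9))


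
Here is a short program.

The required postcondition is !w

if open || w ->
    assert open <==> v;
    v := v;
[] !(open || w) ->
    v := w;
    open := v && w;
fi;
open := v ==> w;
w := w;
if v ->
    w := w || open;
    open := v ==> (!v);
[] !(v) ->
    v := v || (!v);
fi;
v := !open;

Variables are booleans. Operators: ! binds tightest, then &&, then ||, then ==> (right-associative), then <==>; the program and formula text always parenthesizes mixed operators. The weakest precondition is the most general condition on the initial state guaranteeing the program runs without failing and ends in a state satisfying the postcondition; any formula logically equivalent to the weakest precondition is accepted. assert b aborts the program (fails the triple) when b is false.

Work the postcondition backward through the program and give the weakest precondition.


Working backward. After the program, !w must hold.
Before v := !open: !w
Then branch requires !(w || open); else branch requires !w.
Before the if: (v ==> (!(w || open))) && ((!v) ==> (!w))
Before w := w: (v ==> (!(w || open))) && ((!v) ==> (!w))
Before open := v ==> w: (v ==> (!(w || (v ==> w)))) && ((!v) ==> (!w))
Then branch requires (open <==> v) && (v ==> (!(w || (v ==> w)))) && ((!v) ==> (!w)); else branch requires !w.
Before the if: ((open || w) ==> ((open <==> v) && (v ==> (!(w || (v ==> w)))) && ((!v) ==> (!w)))) && ((!(open || w)) ==> (!w))
Answer: WP = ((open || w) ==> ((open <==> v) && (v ==> (!(w || (v ==> w)))) && ((!v) ==> (!w)))) && ((!(open || w)) ==> (!w))


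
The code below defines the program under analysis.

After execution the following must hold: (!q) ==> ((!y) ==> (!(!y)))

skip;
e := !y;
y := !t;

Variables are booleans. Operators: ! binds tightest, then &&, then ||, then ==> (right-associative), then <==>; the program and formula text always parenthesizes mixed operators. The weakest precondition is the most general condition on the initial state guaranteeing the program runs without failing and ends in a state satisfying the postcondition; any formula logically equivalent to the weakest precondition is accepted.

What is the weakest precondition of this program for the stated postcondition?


Working backward. After the program, the postcondition (!q) ==> ((!y) ==> (!(!y))) must hold; in canonical form it is (!q) ==> ((!y) ==> y).
Before y := !t: (!q) ==> (t ==> (!t))
Before e := !y: (!q) ==> (t ==> (!t))
Before skip: (!q) ==> (t ==> (!t))
Answer: WP = (!q) ==> (t ==> (!t))


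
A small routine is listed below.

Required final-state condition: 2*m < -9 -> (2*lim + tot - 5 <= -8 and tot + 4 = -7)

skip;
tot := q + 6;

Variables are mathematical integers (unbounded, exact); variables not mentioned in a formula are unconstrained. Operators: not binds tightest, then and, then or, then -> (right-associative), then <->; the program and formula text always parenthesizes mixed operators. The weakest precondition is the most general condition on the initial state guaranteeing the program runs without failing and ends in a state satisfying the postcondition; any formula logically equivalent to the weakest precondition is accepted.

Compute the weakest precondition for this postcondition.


Working backward. After the program, the postcondition 2*m < -9 -> (2*lim + tot - 5 <= -8 and tot + 4 = -7) must hold; in canonical form it is 2*m < -9 -> (2*lim + tot <= -3 and tot = -11).
Before tot := q + 6: 2*m < -9 -> (2*lim + q <= -9 and q = -17)
Before skip: 2*m < -9 -> (2*lim + q <= -9 and q = -17)
Answer: WP = 2*m < -9 -> (2*lim + q <= -9 and q = -17)


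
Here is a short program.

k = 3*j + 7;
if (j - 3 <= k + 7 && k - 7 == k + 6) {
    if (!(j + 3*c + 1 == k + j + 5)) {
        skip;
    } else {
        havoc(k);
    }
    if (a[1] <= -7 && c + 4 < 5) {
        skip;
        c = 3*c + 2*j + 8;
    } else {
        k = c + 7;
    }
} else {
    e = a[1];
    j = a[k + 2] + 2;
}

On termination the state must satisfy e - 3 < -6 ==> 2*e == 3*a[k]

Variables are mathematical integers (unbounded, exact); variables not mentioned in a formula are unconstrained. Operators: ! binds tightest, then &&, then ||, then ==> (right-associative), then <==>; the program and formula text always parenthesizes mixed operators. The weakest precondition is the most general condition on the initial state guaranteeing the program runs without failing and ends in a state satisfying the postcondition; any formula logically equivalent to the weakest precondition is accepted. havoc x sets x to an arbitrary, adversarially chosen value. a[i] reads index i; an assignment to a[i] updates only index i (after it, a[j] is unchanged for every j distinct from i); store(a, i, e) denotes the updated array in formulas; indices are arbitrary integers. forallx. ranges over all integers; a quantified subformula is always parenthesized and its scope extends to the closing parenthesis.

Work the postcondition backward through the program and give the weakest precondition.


Working backward. After the program, the postcondition e - 3 < -6 ==> 2*e == 3*a[k] must hold; in canonical form it is e < -3 ==> 2*e == 3*a[k].
Then branch requires ((!(3*c == k + 4)) ==> (((a[1] <= -7 && c < 1) ==> (e < -3 ==> 2*e == 3*a[k])) && ((!(a[1] <= -7 && c < 1)) ==> (e < -3 ==> 2*e == 3*a[c + 7])))) && (3*c == k + 4 ==> (forall k_1. (((a[1] <= -7 && c < 1) ==> (e < -3 ==> 2*e == 3*a[k_1])) && ((!(a[1] <= -7 && c < 1)) ==> (e < -3 ==> 2*e == 3*a[c + 7]))))); else branch requires a[1] < -3 ==> 2*a[1] == 3*a[k].
Before the if: a[1] < -3 ==> 2*a[1] == 3*a[k]
Before k := 3*j + 7: a[1] < -3 ==> 2*a[1] == 3*a[3*j + 7]
Answer: WP = a[1] < -3 ==> 2*a[1] == 3*a[3*j + 7]


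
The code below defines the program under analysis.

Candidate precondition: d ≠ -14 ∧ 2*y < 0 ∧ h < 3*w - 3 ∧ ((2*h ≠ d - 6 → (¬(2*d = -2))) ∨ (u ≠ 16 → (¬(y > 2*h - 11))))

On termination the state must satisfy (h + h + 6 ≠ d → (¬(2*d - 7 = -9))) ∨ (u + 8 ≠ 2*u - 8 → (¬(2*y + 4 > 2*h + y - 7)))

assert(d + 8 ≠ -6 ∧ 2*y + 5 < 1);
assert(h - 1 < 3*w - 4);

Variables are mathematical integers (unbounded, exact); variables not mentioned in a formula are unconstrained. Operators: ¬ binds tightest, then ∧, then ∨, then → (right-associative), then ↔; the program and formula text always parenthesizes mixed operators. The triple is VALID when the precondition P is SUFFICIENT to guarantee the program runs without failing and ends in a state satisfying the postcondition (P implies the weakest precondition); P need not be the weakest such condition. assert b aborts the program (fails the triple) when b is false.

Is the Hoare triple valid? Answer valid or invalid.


Working backward. After the program, the postcondition (h + h + 6 ≠ d → (¬(2*d - 7 = -9))) ∨ (u + 8 ≠ 2*u - 8 → (¬(2*y + 4 > 2*h + y - 7))) must hold; in canonical form it is (2*h ≠ d - 6 → (¬(2*d = -2))) ∨ (u ≠ 16 → (¬(y > 2*h - 11))).
Before assert h - 1 < 3*w - 4: h < 3*w - 3 ∧ ((2*h ≠ d - 6 → (¬(2*d = -2))) ∨ (u ≠ 16 → (¬(y > 2*h - 11))))
Before assert d + 8 ≠ -6 ∧ 2*y + 5 < 1: d ≠ -14 ∧ 2*y < -4 ∧ h < 3*w - 3 ∧ ((2*h ≠ d - 6 → (¬(2*d = -2))) ∨ (u ≠ 16 → (¬(y > 2*h - 11))))
The weakest precondition is d ≠ -14 ∧ 2*y < -4 ∧ h < 3*w - 3 ∧ ((2*h ≠ d - 6 → (¬(2*d = -2))) ∨ (u ≠ 16 → (¬(y > 2*h - 11)))).
Check whether d ≠ -14 ∧ 2*y < 0 ∧ h < 3*w - 3 ∧ ((2*h ≠ d - 6 → (¬(2*d = -2))) ∨ (u ≠ 16 → (¬(y > 2*h - 11)))) implies it.
Countermodel: at the initial state d = -13, h = -4, u = 16, w = 0, y = -2, the precondition holds but the weakest precondition fails.
Answer: invalid


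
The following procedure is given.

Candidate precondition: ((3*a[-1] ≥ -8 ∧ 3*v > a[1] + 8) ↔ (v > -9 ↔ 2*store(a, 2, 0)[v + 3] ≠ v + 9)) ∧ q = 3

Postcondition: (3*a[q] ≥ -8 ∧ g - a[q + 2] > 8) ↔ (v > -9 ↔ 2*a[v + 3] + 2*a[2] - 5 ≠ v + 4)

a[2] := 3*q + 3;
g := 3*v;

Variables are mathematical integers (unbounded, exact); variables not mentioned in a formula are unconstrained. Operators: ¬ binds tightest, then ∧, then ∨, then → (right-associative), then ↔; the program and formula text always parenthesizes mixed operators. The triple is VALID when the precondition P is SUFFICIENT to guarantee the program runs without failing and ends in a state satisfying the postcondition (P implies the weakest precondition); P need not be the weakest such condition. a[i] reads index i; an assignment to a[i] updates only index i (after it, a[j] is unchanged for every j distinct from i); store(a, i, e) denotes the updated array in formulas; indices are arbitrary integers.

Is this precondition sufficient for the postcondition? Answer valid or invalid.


Working backward. After the program, the postcondition (3*a[q] ≥ -8 ∧ g - a[q + 2] > 8) ↔ (v > -9 ↔ 2*a[v + 3] + 2*a[2] - 5 ≠ v + 4) must hold; in canonical form it is (3*a[q] ≥ -8 ∧ g > a[q + 2] + 8) ↔ (v > -9 ↔ 2*a[v + 3] + 2*a[2] ≠ v + 9).
Before g := 3*v: (3*a[q] ≥ -8 ∧ 3*v > a[q + 2] + 8) ↔ (v > -9 ↔ 2*a[v + 3] + 2*a[2] ≠ v + 9)
Before a[2] := 3*q + 3: (3*store(a, 2, 3*q + 3)[q] ≥ -8 ∧ 3*v > store(a, 2, 3*q + 3)[q + 2] + 8) ↔ (v > -9 ↔ 2*store(a, 2, 3*q + 3)[v + 3] + 6*q ≠ v + 3)
The weakest precondition is (3*store(a, 2, 3*q + 3)[q] ≥ -8 ∧ 3*v > store(a, 2, 3*q + 3)[q + 2] + 8) ↔ (v > -9 ↔ 2*store(a, 2, 3*q + 3)[v + 3] + 6*q ≠ v + 3).
Check whether ((3*a[-1] ≥ -8 ∧ 3*v > a[1] + 8) ↔ (v > -9 ↔ 2*store(a, 2, 0)[v + 3] ≠ v + 9)) ∧ q = 3 implies it.
Countermodel: at the initial state a = {[-55461] = -27727, [-1] = -3, [1] = 4, [2] = 4, [3] = 20344, [5] = -166401, elsewhere 4}, q = 3, v = -55464, the precondition holds but the weakest precondition fails.
Answer: invalid


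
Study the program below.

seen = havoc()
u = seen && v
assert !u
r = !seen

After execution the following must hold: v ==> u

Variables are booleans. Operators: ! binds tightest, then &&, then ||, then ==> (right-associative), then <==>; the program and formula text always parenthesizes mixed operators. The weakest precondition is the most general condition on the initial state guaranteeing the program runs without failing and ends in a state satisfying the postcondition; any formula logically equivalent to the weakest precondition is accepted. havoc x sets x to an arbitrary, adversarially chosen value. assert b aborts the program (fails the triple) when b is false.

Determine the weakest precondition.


Working backward. After the program, v ==> u must hold.
Before r := !seen: v ==> u
Before assert !u: (!u) && (v ==> u)
Before u := seen && v: (!(seen && v)) && (v ==> (seen && v))
Before havoc seen: !v
Answer: WP = !v


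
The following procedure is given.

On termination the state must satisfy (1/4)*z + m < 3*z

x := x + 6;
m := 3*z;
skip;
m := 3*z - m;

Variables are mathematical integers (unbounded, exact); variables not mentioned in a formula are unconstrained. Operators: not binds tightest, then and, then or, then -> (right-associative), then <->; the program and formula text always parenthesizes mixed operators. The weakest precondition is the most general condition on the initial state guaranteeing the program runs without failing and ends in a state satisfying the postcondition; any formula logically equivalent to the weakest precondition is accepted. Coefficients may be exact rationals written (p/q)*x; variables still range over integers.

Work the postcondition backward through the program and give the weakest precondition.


Working backward. After the program, the postcondition (1/4)*z + m < 3*z must hold; in canonical form it is m < (11/4)*z.
Before m := 3*z - m: (1/4)*z < m
Before skip: (1/4)*z < m
Before m := 3*z: (11/4)*z > 0
Before x := x + 6: (11/4)*z > 0
Answer: WP = (11/4)*z > 0


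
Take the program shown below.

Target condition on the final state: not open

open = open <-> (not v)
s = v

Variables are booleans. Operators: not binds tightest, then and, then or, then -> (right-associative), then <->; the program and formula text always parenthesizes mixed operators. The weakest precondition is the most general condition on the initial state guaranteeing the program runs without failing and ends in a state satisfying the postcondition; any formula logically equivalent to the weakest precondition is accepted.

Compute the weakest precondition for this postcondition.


Working backward. After the program, not open must hold.
Before s := v: not open
Before open := open <-> (not v): not (open <-> (not v))
Answer: WP = not (open <-> (not v))


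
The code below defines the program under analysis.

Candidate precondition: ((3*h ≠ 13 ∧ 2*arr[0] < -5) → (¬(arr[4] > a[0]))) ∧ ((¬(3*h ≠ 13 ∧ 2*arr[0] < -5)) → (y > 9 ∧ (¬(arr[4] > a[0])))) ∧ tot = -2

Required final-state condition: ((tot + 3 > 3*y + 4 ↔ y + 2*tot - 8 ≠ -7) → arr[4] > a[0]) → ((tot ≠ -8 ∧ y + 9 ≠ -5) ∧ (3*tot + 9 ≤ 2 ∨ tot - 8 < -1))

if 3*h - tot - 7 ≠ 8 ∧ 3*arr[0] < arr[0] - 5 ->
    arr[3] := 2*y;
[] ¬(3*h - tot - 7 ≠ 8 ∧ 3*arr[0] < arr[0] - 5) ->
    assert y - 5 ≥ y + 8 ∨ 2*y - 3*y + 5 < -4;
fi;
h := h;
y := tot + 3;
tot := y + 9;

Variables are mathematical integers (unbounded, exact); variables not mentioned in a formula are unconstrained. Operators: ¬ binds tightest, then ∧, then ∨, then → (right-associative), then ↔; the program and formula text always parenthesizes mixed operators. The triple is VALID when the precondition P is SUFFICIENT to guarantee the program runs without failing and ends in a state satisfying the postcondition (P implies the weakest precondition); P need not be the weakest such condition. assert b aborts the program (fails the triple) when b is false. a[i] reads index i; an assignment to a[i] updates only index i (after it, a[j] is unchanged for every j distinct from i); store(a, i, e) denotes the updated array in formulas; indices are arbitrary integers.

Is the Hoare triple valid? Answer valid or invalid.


Working backward. After the program, the postcondition ((tot + 3 > 3*y + 4 ↔ y + 2*tot - 8 ≠ -7) → arr[4] > a[0]) → ((tot ≠ -8 ∧ y + 9 ≠ -5) ∧ (3*tot + 9 ≤ 2 ∨ tot - 8 < -1)) must hold; in canonical form it is ((tot > 3*y + 1 ↔ 2*tot + y ≠ 1) → arr[4] > a[0]) → (tot ≠ -8 ∧ y ≠ -14 ∧ (3*tot ≤ -7 ∨ tot < 7)).
Before tot := y + 9: ((2*y < 8 ↔ 3*y ≠ -17) → arr[4] > a[0]) → (y ≠ -17 ∧ y ≠ -14 ∧ (3*y ≤ -34 ∨ y < -2))
Before y := tot + 3: ((2*tot < 2 ↔ 3*tot ≠ -26) → arr[4] > a[0]) → (tot ≠ -20 ∧ tot ≠ -17 ∧ (3*tot ≤ -43 ∨ tot < -5))
Before h := h: ((2*tot < 2 ↔ 3*tot ≠ -26) → arr[4] > a[0]) → (tot ≠ -20 ∧ tot ≠ -17 ∧ (3*tot ≤ -43 ∨ tot < -5))
Then branch requires ((2*tot < 2 ↔ 3*tot ≠ -26) → arr[4] > a[0]) → (tot ≠ -20 ∧ tot ≠ -17 ∧ (3*tot ≤ -43 ∨ tot < -5)); else branch requires y > 9 ∧ (((2*tot < 2 ↔ 3*tot ≠ -26) → arr[4] > a[0]) → (tot ≠ -20 ∧ tot ≠ -17 ∧ (3*tot ≤ -43 ∨ tot < -5))).
Before the if: ((3*h ≠ tot + 15 ∧ 2*arr[0] < -5) → (((2*tot < 2 ↔ 3*tot ≠ -26) → arr[4] > a[0]) → (tot ≠ -20 ∧ tot ≠ -17 ∧ (3*tot ≤ -43 ∨ tot < -5)))) ∧ ((¬(3*h ≠ tot + 15 ∧ 2*arr[0] < -5)) → (y > 9 ∧ (((2*tot < 2 ↔ 3*tot ≠ -26) → arr[4] > a[0]) → (tot ≠ -20 ∧ tot ≠ -17 ∧ (3*tot ≤ -43 ∨ tot < -5)))))
The weakest precondition is ((3*h ≠ tot + 15 ∧ 2*arr[0] < -5) → (((2*tot < 2 ↔ 3*tot ≠ -26) → arr[4] > a[0]) → (tot ≠ -20 ∧ tot ≠ -17 ∧ (3*tot ≤ -43 ∨ tot < -5)))) ∧ ((¬(3*h ≠ tot + 15 ∧ 2*arr[0] < -5)) → (y > 9 ∧ (((2*tot < 2 ↔ 3*tot ≠ -26) → arr[4] > a[0]) → (tot ≠ -20 ∧ tot ≠ -17 ∧ (3*tot ≤ -43 ∨ tot < -5))))).
Check whether ((3*h ≠ 13 ∧ 2*arr[0] < -5) → (¬(arr[4] > a[0]))) ∧ ((¬(3*h ≠ 13 ∧ 2*arr[0] < -5)) → (y > 9 ∧ (¬(arr[4] > a[0])))) ∧ tot = -2 implies it.
Every state satisfying the precondition satisfies the weakest precondition: the implication holds.
Answer: valid
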